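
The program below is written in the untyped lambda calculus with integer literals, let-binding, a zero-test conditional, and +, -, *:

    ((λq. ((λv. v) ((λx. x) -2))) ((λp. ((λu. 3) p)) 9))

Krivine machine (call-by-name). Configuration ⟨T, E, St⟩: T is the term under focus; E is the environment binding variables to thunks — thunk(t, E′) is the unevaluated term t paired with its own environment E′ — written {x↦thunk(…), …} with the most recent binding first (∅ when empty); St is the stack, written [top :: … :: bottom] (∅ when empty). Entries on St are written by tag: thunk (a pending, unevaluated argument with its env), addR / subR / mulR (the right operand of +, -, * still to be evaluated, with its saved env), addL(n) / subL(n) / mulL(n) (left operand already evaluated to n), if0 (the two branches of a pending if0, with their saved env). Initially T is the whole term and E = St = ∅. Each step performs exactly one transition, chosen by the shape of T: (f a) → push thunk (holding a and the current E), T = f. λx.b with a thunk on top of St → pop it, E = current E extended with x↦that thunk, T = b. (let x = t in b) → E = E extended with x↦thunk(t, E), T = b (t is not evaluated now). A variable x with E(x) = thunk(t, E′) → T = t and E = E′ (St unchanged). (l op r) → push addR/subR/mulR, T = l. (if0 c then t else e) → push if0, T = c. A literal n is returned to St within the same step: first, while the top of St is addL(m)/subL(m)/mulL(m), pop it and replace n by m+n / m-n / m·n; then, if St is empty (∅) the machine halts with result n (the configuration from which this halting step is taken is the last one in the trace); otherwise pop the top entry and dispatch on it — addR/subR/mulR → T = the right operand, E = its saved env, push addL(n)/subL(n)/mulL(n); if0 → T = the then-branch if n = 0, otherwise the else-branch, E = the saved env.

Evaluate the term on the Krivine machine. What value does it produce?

Answer: -2

Derivation:
step 0: <T=((λq. ((λv. v) ((λx. x) -2))) ((λp. ((λu. 3) p)) 9)), E=∅, St=∅>
step 1: <T=(λq. ((λv. v) ((λx. x) -2))), E=∅, St=[thunk]>
step 2: <T=((λv. v) ((λx. x) -2)), E={q↦thunk(((λp. ((λu. 3) p)) 9), ∅)}, St=∅>
step 3: <T=(λv. v), E={q↦thunk(((λp. ((λu. 3) p)) 9), ∅)}, St=[thunk]>
step 4: <T=v, E={v↦thunk(((λx. x) -2), {q↦thunk(((λp. ((λu. 3) p)) 9), ∅)}), q↦thunk(((λp. ((λu. 3) p)) 9), ∅)}, St=∅>
step 5: <T=((λx. x) -2), E={q↦thunk(((λp. ((λu. 3) p)) 9), ∅)}, St=∅>
step 6: <T=(λx. x), E={q↦thunk(((λp. ((λu. 3) p)) 9), ∅)}, St=[thunk]>
step 7: <T=x, E={x↦thunk(-2, {q↦thunk(((λp. ((λu. 3) p)) 9), ∅)}), q↦thunk(((λp. ((λu. 3) p)) 9), ∅)}, St=∅>
step 8: <T=-2, E={q↦thunk(((λp. ((λu. 3) p)) 9), ∅)}, St=∅>
→ final value -2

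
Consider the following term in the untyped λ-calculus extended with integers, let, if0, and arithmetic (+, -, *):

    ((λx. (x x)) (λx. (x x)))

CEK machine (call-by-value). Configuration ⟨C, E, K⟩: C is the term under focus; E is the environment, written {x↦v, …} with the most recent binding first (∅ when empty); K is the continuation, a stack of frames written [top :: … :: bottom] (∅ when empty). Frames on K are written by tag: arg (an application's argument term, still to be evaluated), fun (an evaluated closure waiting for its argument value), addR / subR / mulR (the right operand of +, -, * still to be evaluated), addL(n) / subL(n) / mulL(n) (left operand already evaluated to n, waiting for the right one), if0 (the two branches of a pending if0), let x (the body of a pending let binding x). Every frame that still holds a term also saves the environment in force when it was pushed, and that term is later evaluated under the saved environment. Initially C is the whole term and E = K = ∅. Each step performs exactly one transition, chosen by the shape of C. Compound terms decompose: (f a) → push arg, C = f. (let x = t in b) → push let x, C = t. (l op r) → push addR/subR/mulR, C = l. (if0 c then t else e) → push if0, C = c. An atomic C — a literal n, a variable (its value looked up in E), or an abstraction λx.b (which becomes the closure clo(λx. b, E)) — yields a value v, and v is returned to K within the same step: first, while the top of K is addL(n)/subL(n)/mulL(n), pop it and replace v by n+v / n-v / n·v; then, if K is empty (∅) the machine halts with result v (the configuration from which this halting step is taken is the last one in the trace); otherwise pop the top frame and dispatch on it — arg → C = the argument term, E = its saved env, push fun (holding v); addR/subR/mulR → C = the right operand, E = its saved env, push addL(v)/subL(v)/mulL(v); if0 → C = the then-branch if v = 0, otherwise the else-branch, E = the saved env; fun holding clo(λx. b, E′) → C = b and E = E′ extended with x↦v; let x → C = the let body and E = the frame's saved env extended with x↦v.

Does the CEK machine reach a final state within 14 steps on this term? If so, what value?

t=0: ⟨C=((λx. (x x)) (λx. (x x))); E=∅; K=∅⟩
t=1: ⟨C=(λx. (x x)); E=∅; K=[arg]⟩
t=2: ⟨C=(λx. (x x)); E=∅; K=[fun]⟩
t=3: ⟨C=(x x); E={x↦clo(λx. (x x), ∅)}; K=∅⟩
t=4: ⟨C=x; E={x↦clo(λx. (x x), ∅)}; K=[arg]⟩
t=5: ⟨C=x; E={x↦clo(λx. (x x), ∅)}; K=[fun]⟩
… configuration repeats with period 3 (steps 3–5 recur indefinitely) …

Answer: DIVERGES (no final state within 14 steps)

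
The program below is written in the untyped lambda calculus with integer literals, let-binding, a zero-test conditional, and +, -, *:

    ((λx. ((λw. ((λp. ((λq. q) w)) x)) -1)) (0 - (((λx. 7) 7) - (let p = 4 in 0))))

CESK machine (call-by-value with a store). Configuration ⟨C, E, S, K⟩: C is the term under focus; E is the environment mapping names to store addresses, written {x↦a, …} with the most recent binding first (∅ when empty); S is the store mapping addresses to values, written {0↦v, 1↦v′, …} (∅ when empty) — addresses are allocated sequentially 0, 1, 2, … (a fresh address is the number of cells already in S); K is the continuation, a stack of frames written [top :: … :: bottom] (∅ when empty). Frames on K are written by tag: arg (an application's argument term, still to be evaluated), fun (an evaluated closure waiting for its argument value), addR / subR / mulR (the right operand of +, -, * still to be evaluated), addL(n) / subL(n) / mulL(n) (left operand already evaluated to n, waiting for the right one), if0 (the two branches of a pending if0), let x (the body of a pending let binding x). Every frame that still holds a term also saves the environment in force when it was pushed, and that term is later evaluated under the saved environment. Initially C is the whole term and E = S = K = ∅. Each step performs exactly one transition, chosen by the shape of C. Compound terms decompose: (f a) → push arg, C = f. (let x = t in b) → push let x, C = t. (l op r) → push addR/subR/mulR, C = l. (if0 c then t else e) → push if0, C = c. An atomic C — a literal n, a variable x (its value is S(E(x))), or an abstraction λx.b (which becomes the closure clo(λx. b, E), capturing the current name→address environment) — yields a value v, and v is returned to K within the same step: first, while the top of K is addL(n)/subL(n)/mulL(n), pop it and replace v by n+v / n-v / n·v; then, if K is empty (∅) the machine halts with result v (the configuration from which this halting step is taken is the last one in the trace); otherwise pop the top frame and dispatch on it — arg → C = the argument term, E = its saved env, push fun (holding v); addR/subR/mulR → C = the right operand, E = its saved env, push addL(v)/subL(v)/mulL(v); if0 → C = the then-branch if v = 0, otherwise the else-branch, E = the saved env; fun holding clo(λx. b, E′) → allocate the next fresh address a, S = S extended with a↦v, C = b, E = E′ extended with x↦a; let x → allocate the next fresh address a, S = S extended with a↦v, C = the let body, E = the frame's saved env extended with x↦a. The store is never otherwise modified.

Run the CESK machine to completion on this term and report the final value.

Answer: -1

Derivation:
step 0: [C=((λx. ((λw. ((λp. ((λq. q) w)) x)) -1)) (0 - (((λx. 7) 7) - (let p = 4 in 0)))) | E=∅ | S=∅ | K=∅]
step 1: [C=(λx. ((λw. ((λp. ((λq. q) w)) x)) -1)) | E=∅ | S=∅ | K=[arg]]
step 2: [C=(0 - (((λx. 7) 7) - (let p = 4 in 0))) | E=∅ | S=∅ | K=[fun]]
step 3: [C=0 | E=∅ | S=∅ | K=[subR :: fun]]
step 4: [C=(((λx. 7) 7) - (let p = 4 in 0)) | E=∅ | S=∅ | K=[subL(0) :: fun]]
step 5: [C=((λx. 7) 7) | E=∅ | S=∅ | K=[subR :: subL(0) :: fun]]
step 6: [C=(λx. 7) | E=∅ | S=∅ | K=[arg :: subR :: subL(0) :: fun]]
step 7: [C=7 | E=∅ | S=∅ | K=[fun :: subR :: subL(0) :: fun]]
step 8: [C=7 | E={x↦0} | S={0↦7} | K=[subR :: subL(0) :: fun]]
step 9: [C=(let p = 4 in 0) | E=∅ | S={0↦7} | K=[subL(7) :: subL(0) :: fun]]
step 10: [C=4 | E=∅ | S={0↦7} | K=[let p :: subL(7) :: subL(0) :: fun]]
step 11: [C=0 | E={p↦1} | S={0↦7, 1↦4} | K=[subL(7) :: subL(0) :: fun]]
step 12: [C=((λw. ((λp. ((λq. q) w)) x)) -1) | E={x↦2} | S={0↦7, 1↦4, 2↦-7} | K=∅]
step 13: [C=(λw. ((λp. ((λq. q) w)) x)) | E={x↦2} | S={0↦7, 1↦4, 2↦-7} | K=[arg]]
step 14: [C=-1 | E={x↦2} | S={0↦7, 1↦4, 2↦-7} | K=[fun]]
step 15: [C=((λp. ((λq. q) w)) x) | E={w↦3, x↦2} | S={0↦7, 1↦4, 2↦-7, 3↦-1} | K=∅]
step 16: [C=(λp. ((λq. q) w)) | E={w↦3, x↦2} | S={0↦7, 1↦4, 2↦-7, 3↦-1} | K=[arg]]
step 17: [C=x | E={w↦3, x↦2} | S={0↦7, 1↦4, 2↦-7, 3↦-1} | K=[fun]]
step 18: [C=((λq. q) w) | E={p↦4, w↦3, x↦2} | S={0↦7, 1↦4, 2↦-7, 3↦-1, 4↦-7} | K=∅]
step 19: [C=(λq. q) | E={p↦4, w↦3, x↦2} | S={0↦7, 1↦4, 2↦-7, 3↦-1, 4↦-7} | K=[arg]]
step 20: [C=w | E={p↦4, w↦3, x↦2} | S={0↦7, 1↦4, 2↦-7, 3↦-1, 4↦-7} | K=[fun]]
step 21: [C=q | E={q↦5, p↦4, w↦3, x↦2} | S={0↦7, 1↦4, 2↦-7, 3↦-1, 4↦-7, 5↦-1} | K=∅]
→ final value -1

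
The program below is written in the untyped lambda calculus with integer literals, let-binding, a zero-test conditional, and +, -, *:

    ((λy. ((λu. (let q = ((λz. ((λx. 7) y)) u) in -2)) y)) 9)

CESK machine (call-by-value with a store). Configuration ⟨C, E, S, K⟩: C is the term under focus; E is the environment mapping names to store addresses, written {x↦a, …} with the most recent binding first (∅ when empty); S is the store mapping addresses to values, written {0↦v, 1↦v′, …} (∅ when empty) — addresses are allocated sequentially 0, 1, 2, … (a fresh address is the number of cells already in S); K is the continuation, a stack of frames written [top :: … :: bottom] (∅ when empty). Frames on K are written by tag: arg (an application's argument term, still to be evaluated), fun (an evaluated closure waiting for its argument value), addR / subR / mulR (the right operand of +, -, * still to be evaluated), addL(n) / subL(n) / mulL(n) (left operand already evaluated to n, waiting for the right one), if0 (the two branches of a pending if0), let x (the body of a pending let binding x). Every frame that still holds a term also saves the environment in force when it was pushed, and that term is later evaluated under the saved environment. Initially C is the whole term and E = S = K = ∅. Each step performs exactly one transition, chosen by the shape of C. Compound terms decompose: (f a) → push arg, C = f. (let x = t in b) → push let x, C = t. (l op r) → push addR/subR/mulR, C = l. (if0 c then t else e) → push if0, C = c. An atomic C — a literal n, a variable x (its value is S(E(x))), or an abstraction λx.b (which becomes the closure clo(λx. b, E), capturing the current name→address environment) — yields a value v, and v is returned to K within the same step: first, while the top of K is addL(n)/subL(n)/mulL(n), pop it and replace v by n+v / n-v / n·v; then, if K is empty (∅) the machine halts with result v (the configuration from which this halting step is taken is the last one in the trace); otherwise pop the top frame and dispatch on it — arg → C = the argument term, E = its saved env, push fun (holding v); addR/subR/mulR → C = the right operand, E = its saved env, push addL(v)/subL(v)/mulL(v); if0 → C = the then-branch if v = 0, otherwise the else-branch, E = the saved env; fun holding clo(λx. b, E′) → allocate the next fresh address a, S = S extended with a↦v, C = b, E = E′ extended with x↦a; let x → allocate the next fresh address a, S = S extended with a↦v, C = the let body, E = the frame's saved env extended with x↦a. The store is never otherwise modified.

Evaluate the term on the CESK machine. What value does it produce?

Answer: -2

Machine steps:
t=0: <C=((λy. ((λu. (let q = ((λz. ((λx. 7) y)) u) in -2)) y)) 9), E=∅, S=∅, K=∅>
t=1: <C=(λy. ((λu. (let q = ((λz. ((λx. 7) y)) u) in -2)) y)), E=∅, S=∅, K=[arg]>
t=2: <C=9, E=∅, S=∅, K=[fun]>
t=3: <C=((λu. (let q = ((λz. ((λx. 7) y)) u) in -2)) y), E={y↦0}, S={0↦9}, K=∅>
t=4: <C=(λu. (let q = ((λz. ((λx. 7) y)) u) in -2)), E={y↦0}, S={0↦9}, K=[arg]>
t=5: <C=y, E={y↦0}, S={0↦9}, K=[fun]>
t=6: <C=(let q = ((λz. ((λx. 7) y)) u) in -2), E={u↦1, y↦0}, S={0↦9, 1↦9}, K=∅>
t=7: <C=((λz. ((λx. 7) y)) u), E={u↦1, y↦0}, S={0↦9, 1↦9}, K=[let q]>
t=8: <C=(λz. ((λx. 7) y)), E={u↦1, y↦0}, S={0↦9, 1↦9}, K=[arg :: let q]>
t=9: <C=u, E={u↦1, y↦0}, S={0↦9, 1↦9}, K=[fun :: let q]>
t=10: <C=((λx. 7) y), E={z↦2, u↦1, y↦0}, S={0↦9, 1↦9, 2↦9}, K=[let q]>
t=11: <C=(λx. 7), E={z↦2, u↦1, y↦0}, S={0↦9, 1↦9, 2↦9}, K=[arg :: let q]>
t=12: <C=y, E={z↦2, u↦1, y↦0}, S={0↦9, 1↦9, 2↦9}, K=[fun :: let q]>
t=13: <C=7, E={x↦3, z↦2, u↦1, y↦0}, S={0↦9, 1↦9, 2↦9, 3↦9}, K=[let q]>
t=14: <C=-2, E={q↦4, u↦1, y↦0}, S={0↦9, 1↦9, 2↦9, 3↦9, 4↦7}, K=∅>
→ final value -2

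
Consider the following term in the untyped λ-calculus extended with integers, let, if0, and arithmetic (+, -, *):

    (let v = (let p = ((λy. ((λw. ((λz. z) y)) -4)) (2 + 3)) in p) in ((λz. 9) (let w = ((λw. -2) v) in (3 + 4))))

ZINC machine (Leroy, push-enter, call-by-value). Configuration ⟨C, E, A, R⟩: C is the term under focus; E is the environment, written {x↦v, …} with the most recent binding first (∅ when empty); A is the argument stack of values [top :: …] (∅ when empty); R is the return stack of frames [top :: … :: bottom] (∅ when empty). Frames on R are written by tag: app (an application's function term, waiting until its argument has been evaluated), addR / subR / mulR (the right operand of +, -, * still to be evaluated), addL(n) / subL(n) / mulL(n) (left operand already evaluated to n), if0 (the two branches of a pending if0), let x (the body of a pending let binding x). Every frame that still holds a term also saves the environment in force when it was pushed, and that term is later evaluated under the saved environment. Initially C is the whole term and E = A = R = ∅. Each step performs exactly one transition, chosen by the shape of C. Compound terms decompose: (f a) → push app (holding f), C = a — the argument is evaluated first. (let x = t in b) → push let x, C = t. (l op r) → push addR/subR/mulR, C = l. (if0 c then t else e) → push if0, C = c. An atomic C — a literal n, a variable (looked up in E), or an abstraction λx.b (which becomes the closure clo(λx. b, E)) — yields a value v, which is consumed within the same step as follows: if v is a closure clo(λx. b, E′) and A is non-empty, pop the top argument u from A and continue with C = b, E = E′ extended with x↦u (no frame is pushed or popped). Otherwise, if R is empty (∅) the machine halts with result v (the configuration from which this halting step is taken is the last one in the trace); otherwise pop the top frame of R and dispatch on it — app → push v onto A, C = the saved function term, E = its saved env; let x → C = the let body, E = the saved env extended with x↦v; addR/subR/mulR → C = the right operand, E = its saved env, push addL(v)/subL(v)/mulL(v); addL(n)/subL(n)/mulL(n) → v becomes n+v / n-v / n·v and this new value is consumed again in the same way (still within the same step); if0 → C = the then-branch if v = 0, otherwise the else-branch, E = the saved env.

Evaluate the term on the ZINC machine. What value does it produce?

Answer: 9

Machine steps:
0. [C=(let v = (let p = ((λy. ((λw. ((λz. z) y)) -4)) (2 + 3)) in p) in ((λz. 9) (let w = ((λw. -2) v) in (3 + 4)))) | E=∅ | A=∅ | R=∅]
1. [C=(let p = ((λy. ((λw. ((λz. z) y)) -4)) (2 + 3)) in p) | E=∅ | A=∅ | R=[let v]]
2. [C=((λy. ((λw. ((λz. z) y)) -4)) (2 + 3)) | E=∅ | A=∅ | R=[let p :: let v]]
3. [C=(2 + 3) | E=∅ | A=∅ | R=[app :: let p :: let v]]
4. [C=2 | E=∅ | A=∅ | R=[addR :: app :: let p :: let v]]
5. [C=3 | E=∅ | A=∅ | R=[addL(2) :: app :: let p :: let v]]
6. [C=(λy. ((λw. ((λz. z) y)) -4)) | E=∅ | A=[5] | R=[let p :: let v]]
7. [C=((λw. ((λz. z) y)) -4) | E={y↦5} | A=∅ | R=[let p :: let v]]
8. [C=-4 | E={y↦5} | A=∅ | R=[app :: let p :: let v]]
9. [C=(λw. ((λz. z) y)) | E={y↦5} | A=[-4] | R=[let p :: let v]]
10. [C=((λz. z) y) | E={w↦-4, y↦5} | A=∅ | R=[let p :: let v]]
11. [C=y | E={w↦-4, y↦5} | A=∅ | R=[app :: let p :: let v]]
12. [C=(λz. z) | E={w↦-4, y↦5} | A=[5] | R=[let p :: let v]]
13. [C=z | E={z↦5, w↦-4, y↦5} | A=∅ | R=[let p :: let v]]
14. [C=p | E={p↦5} | A=∅ | R=[let v]]
15. [C=((λz. 9) (let w = ((λw. -2) v) in (3 + 4))) | E={v↦5} | A=∅ | R=∅]
16. [C=(let w = ((λw. -2) v) in (3 + 4)) | E={v↦5} | A=∅ | R=[app]]
17. [C=((λw. -2) v) | E={v↦5} | A=∅ | R=[let w :: app]]
18. [C=v | E={v↦5} | A=∅ | R=[app :: let w :: app]]
19. [C=(λw. -2) | E={v↦5} | A=[5] | R=[let w :: app]]
20. [C=-2 | E={w↦5, v↦5} | A=∅ | R=[let w :: app]]
21. [C=(3 + 4) | E={w↦-2, v↦5} | A=∅ | R=[app]]
22. [C=3 | E={w↦-2, v↦5} | A=∅ | R=[addR :: app]]
23. [C=4 | E={w↦-2, v↦5} | A=∅ | R=[addL(3) :: app]]
24. [C=(λz. 9) | E={v↦5} | A=[7] | R=∅]
25. [C=9 | E={z↦7, v↦5} | A=∅ | R=∅]
→ final value 9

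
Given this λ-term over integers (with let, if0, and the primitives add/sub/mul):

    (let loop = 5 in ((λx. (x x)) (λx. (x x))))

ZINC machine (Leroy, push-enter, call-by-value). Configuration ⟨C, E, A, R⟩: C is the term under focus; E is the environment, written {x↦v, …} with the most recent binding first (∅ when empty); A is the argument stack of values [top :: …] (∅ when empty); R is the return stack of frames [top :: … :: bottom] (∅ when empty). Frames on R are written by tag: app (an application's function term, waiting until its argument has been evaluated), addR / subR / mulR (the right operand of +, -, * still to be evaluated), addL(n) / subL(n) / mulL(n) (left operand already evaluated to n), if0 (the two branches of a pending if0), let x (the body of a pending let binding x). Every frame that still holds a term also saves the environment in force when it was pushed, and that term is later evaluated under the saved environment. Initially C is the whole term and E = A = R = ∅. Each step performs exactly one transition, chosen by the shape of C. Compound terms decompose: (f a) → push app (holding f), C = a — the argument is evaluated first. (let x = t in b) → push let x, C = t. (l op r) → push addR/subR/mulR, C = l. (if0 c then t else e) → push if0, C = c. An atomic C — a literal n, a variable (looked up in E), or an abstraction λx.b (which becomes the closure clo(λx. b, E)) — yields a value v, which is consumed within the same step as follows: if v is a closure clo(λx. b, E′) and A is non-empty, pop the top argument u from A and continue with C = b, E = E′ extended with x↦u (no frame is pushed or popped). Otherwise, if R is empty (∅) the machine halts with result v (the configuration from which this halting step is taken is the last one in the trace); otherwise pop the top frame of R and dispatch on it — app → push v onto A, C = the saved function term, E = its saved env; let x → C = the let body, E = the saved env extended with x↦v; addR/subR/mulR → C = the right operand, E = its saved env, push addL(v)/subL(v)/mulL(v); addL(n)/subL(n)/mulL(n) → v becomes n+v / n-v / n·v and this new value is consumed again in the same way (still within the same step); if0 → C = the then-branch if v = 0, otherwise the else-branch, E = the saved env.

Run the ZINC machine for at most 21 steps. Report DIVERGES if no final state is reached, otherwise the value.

Answer: DIVERGES (no final state within 21 steps)

Execution trace:
[0] [C=(let loop = 5 in ((λx. (x x)) (λx. (x x)))) | E=∅ | A=∅ | R=∅]
[1] [C=5 | E=∅ | A=∅ | R=[let loop]]
[2] [C=((λx. (x x)) (λx. (x x))) | E={loop↦5} | A=∅ | R=∅]
[3] [C=(λx. (x x)) | E={loop↦5} | A=∅ | R=[app]]
[4] [C=(λx. (x x)) | E={loop↦5} | A=[clo(λx. (x x), {loop↦5})] | R=∅]
[5] [C=(x x) | E={x↦clo(λx. (x x), {loop↦5}), loop↦5} | A=∅ | R=∅]
[6] [C=x | E={x↦clo(λx. (x x), {loop↦5}), loop↦5} | A=∅ | R=[app]]
[7] [C=x | E={x↦clo(λx. (x x), {loop↦5}), loop↦5} | A=[clo(λx. (x x), {loop↦5})] | R=∅]
… configuration repeats with period 3 (steps 5–7 recur indefinitely) …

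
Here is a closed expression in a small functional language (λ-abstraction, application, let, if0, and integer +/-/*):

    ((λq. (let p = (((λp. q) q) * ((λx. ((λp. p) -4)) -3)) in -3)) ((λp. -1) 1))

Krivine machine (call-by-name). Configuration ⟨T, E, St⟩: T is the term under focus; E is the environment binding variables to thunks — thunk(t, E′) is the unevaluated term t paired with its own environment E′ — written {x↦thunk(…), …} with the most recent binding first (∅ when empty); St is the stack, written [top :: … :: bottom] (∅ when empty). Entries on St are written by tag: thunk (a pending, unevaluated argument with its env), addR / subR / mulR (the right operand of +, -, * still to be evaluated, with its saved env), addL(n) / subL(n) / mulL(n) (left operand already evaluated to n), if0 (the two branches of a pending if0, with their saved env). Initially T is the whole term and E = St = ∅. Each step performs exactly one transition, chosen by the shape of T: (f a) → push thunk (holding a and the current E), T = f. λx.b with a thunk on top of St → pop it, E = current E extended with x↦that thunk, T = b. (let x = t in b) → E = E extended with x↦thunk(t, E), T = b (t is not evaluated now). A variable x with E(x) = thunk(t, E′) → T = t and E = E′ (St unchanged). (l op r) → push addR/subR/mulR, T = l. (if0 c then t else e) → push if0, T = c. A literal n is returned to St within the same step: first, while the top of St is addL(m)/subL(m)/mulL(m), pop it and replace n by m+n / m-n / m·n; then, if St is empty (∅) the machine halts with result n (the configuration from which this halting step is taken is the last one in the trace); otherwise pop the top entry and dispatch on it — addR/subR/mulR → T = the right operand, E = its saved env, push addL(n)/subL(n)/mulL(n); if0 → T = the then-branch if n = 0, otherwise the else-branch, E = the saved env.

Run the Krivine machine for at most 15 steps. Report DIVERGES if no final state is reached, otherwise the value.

Answer: -3

Machine steps:
step 0: [T=((λq. (let p = (((λp. q) q) * ((λx. ((λp. p) -4)) -3)) in -3)) ((λp. -1) 1)) | E=∅ | St=∅]
step 1: [T=(λq. (let p = (((λp. q) q) * ((λx. ((λp. p) -4)) -3)) in -3)) | E=∅ | St=[thunk]]
step 2: [T=(let p = (((λp. q) q) * ((λx. ((λp. p) -4)) -3)) in -3) | E={q↦thunk(((λp. -1) 1), ∅)} | St=∅]
step 3: [T=-3 | E={p↦thunk((((λp. q) q) * ((λx. ((λp. p) -4)) -3)), {q↦thunk(((λp. -1) 1), ∅)}), q↦thunk(((λp. -1) 1), ∅)} | St=∅]
→ final value -3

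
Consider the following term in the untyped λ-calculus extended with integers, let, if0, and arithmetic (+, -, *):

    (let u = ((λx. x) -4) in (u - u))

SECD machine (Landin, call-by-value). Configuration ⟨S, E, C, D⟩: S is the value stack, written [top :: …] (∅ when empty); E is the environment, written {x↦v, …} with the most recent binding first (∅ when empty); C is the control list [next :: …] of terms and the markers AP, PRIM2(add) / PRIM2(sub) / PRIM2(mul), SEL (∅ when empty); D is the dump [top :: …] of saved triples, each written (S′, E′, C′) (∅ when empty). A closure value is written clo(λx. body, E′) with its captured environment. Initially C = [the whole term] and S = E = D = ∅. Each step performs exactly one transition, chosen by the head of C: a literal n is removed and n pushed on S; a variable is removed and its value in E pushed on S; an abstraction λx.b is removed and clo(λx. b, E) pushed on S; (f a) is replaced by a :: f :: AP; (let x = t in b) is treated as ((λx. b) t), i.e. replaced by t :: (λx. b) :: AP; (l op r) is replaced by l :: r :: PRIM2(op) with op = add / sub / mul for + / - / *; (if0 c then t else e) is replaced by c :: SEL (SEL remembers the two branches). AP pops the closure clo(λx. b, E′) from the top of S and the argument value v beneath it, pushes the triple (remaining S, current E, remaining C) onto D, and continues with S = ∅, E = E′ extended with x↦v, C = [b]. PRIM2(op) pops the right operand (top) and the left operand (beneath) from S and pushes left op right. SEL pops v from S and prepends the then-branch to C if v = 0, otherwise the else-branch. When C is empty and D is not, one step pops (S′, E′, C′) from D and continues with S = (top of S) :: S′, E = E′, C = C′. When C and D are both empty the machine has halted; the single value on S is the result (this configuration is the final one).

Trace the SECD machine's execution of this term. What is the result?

t=0: <S=∅, E=∅, C=[(let u = ((λx. x) -4) in (u - u))], D=∅>
t=1: <S=∅, E=∅, C=[((λx. x) -4) :: (λu. (u - u)) :: AP], D=∅>
t=2: <S=∅, E=∅, C=[-4 :: (λx. x) :: AP :: (λu. (u - u)) :: AP], D=∅>
t=3: <S=[-4], E=∅, C=[(λx. x) :: AP :: (λu. (u - u)) :: AP], D=∅>
t=4: <S=[clo(λx. x, ∅) :: -4], E=∅, C=[AP :: (λu. (u - u)) :: AP], D=∅>
t=5: <S=∅, E={x↦-4}, C=[x], D=[(∅, ∅, [(λu. (u - u)) :: AP])]>
t=6: <S=[-4], E={x↦-4}, C=∅, D=[(∅, ∅, [(λu. (u - u)) :: AP])]>
t=7: <S=[-4], E=∅, C=[(λu. (u - u)) :: AP], D=∅>
t=8: <S=[clo(λu. (u - u), ∅) :: -4], E=∅, C=[AP], D=∅>
t=9: <S=∅, E={u↦-4}, C=[(u - u)], D=[(∅, ∅, ∅)]>
t=10: <S=∅, E={u↦-4}, C=[u :: u :: PRIM2(sub)], D=[(∅, ∅, ∅)]>
t=11: <S=[-4], E={u↦-4}, C=[u :: PRIM2(sub)], D=[(∅, ∅, ∅)]>
t=12: <S=[-4 :: -4], E={u↦-4}, C=[PRIM2(sub)], D=[(∅, ∅, ∅)]>
t=13: <S=[0], E={u↦-4}, C=∅, D=[(∅, ∅, ∅)]>
t=14: <S=[0], E=∅, C=∅, D=∅>
→ final value 0

Answer: 0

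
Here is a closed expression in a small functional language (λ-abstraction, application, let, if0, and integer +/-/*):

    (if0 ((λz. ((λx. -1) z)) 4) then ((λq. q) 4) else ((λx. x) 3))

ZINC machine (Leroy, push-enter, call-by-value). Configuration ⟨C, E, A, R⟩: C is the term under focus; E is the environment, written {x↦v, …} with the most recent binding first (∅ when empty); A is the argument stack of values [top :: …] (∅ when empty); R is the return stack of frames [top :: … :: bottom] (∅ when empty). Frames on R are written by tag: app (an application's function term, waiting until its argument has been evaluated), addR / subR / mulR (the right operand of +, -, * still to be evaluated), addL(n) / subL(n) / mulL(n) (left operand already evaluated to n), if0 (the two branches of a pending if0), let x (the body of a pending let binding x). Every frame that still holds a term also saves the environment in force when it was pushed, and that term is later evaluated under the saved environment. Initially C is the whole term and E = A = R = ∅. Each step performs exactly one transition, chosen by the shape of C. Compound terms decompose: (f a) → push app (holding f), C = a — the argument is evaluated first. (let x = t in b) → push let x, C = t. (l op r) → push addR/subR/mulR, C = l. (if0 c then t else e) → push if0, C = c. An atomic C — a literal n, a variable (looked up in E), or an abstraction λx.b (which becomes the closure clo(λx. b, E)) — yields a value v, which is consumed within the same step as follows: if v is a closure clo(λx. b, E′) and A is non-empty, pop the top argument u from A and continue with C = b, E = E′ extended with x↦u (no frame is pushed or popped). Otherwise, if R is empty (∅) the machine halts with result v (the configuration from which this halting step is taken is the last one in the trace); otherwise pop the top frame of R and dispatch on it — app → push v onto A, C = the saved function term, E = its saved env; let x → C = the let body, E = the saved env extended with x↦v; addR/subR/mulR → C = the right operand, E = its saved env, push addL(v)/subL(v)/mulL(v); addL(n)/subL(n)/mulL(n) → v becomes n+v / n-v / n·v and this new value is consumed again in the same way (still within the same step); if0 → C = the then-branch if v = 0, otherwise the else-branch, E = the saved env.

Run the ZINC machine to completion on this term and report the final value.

[0] <C=(if0 ((λz. ((λx. -1) z)) 4) then ((λq. q) 4) else ((λx. x) 3)), E=∅, A=∅, R=∅>
[1] <C=((λz. ((λx. -1) z)) 4), E=∅, A=∅, R=[if0]>
[2] <C=4, E=∅, A=∅, R=[app :: if0]>
[3] <C=(λz. ((λx. -1) z)), E=∅, A=[4], R=[if0]>
[4] <C=((λx. -1) z), E={z↦4}, A=∅, R=[if0]>
[5] <C=z, E={z↦4}, A=∅, R=[app :: if0]>
[6] <C=(λx. -1), E={z↦4}, A=[4], R=[if0]>
[7] <C=-1, E={x↦4, z↦4}, A=∅, R=[if0]>
[8] <C=((λx. x) 3), E=∅, A=∅, R=∅>
[9] <C=3, E=∅, A=∅, R=[app]>
[10] <C=(λx. x), E=∅, A=[3], R=∅>
[11] <C=x, E={x↦3}, A=∅, R=∅>
→ final value 3

Answer: 3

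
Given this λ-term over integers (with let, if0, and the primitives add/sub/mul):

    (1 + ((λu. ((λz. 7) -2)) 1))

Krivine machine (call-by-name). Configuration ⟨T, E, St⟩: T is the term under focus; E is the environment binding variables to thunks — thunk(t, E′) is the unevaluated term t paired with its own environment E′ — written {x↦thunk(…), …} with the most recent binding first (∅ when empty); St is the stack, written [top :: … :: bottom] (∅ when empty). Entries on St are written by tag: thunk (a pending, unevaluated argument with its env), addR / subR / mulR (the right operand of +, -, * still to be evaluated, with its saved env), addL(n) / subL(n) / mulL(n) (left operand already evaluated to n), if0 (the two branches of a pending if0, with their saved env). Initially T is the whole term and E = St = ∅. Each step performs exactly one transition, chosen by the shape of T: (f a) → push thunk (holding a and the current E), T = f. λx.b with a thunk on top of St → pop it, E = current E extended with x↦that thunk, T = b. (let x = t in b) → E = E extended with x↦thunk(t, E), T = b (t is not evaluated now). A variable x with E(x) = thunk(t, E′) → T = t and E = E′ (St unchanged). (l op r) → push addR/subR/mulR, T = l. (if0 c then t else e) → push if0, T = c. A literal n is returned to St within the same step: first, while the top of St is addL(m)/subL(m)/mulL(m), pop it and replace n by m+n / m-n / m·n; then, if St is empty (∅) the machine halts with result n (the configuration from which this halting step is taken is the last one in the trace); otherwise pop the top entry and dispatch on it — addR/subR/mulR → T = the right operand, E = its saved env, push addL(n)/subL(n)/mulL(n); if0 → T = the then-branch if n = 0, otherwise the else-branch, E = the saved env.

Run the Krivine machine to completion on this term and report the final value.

Answer: 8

Derivation:
t=0: [T=(1 + ((λu. ((λz. 7) -2)) 1)) | E=∅ | St=∅]
t=1: [T=1 | E=∅ | St=[addR]]
t=2: [T=((λu. ((λz. 7) -2)) 1) | E=∅ | St=[addL(1)]]
t=3: [T=(λu. ((λz. 7) -2)) | E=∅ | St=[thunk :: addL(1)]]
t=4: [T=((λz. 7) -2) | E={u↦thunk(1, ∅)} | St=[addL(1)]]
t=5: [T=(λz. 7) | E={u↦thunk(1, ∅)} | St=[thunk :: addL(1)]]
t=6: [T=7 | E={z↦thunk(-2, {u↦thunk(1, ∅)}), u↦thunk(1, ∅)} | St=[addL(1)]]
→ final value 8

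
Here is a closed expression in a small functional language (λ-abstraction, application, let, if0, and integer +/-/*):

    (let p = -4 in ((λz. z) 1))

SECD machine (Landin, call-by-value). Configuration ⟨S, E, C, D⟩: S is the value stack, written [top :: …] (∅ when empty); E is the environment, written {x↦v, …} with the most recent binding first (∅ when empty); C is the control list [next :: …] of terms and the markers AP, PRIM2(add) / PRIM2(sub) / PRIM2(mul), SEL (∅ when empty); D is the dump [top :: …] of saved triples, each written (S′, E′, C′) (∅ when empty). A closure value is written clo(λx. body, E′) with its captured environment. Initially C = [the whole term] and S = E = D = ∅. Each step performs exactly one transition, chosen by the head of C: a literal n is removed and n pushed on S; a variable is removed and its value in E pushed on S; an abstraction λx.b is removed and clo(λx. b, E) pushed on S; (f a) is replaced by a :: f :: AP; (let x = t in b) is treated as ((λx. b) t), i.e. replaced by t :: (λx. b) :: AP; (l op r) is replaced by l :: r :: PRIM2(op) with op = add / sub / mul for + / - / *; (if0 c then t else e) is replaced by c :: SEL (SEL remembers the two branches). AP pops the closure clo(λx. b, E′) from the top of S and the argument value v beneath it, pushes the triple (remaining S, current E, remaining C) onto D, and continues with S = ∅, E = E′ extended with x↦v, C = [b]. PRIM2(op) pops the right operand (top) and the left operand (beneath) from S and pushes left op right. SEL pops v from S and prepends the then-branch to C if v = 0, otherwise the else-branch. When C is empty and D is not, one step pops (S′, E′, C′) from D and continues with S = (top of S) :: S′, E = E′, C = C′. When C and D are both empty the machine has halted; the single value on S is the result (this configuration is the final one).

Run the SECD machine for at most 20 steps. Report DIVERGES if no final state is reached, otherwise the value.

Answer: 1

Derivation:
step 0: ⟨S=∅; E=∅; C=[(let p = -4 in ((λz. z) 1))]; D=∅⟩
step 1: ⟨S=∅; E=∅; C=[-4 :: (λp. ((λz. z) 1)) :: AP]; D=∅⟩
step 2: ⟨S=[-4]; E=∅; C=[(λp. ((λz. z) 1)) :: AP]; D=∅⟩
step 3: ⟨S=[clo(λp. ((λz. z) 1), ∅) :: -4]; E=∅; C=[AP]; D=∅⟩
step 4: ⟨S=∅; E={p↦-4}; C=[((λz. z) 1)]; D=[(∅, ∅, ∅)]⟩
step 5: ⟨S=∅; E={p↦-4}; C=[1 :: (λz. z) :: AP]; D=[(∅, ∅, ∅)]⟩
step 6: ⟨S=[1]; E={p↦-4}; C=[(λz. z) :: AP]; D=[(∅, ∅, ∅)]⟩
step 7: ⟨S=[clo(λz. z, {p↦-4}) :: 1]; E={p↦-4}; C=[AP]; D=[(∅, ∅, ∅)]⟩
step 8: ⟨S=∅; E={z↦1, p↦-4}; C=[z]; D=[(∅, {p↦-4}, ∅) :: (∅, ∅, ∅)]⟩
step 9: ⟨S=[1]; E={z↦1, p↦-4}; C=∅; D=[(∅, {p↦-4}, ∅) :: (∅, ∅, ∅)]⟩
step 10: ⟨S=[1]; E={p↦-4}; C=∅; D=[(∅, ∅, ∅)]⟩
step 11: ⟨S=[1]; E=∅; C=∅; D=∅⟩
→ final value 1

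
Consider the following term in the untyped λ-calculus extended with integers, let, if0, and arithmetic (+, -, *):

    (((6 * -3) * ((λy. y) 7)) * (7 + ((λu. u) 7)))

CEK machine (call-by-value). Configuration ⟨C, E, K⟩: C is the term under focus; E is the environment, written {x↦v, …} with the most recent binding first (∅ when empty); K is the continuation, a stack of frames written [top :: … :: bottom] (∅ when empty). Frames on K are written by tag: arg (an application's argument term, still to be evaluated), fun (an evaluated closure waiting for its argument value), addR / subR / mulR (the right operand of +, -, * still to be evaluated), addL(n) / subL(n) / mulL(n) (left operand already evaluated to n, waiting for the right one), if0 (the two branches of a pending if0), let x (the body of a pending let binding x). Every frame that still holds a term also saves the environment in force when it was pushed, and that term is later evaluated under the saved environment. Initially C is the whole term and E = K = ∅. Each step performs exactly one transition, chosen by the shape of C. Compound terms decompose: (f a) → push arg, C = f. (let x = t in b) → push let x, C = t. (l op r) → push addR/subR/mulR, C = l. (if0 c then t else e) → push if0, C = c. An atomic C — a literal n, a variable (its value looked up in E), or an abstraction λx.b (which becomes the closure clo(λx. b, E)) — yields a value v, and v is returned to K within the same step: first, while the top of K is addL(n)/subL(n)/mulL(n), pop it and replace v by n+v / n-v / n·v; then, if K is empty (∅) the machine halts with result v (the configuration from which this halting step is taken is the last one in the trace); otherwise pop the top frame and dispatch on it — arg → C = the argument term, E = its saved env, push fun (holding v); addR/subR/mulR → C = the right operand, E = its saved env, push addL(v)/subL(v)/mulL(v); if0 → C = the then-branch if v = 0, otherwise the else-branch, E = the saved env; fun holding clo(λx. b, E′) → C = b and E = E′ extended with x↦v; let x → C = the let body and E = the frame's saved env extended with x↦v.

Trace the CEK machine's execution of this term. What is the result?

Answer: -1764

Execution trace:
0. <C=(((6 * -3) * ((λy. y) 7)) * (7 + ((λu. u) 7))), E=∅, K=∅>
1. <C=((6 * -3) * ((λy. y) 7)), E=∅, K=[mulR]>
2. <C=(6 * -3), E=∅, K=[mulR :: mulR]>
3. <C=6, E=∅, K=[mulR :: mulR :: mulR]>
4. <C=-3, E=∅, K=[mulL(6) :: mulR :: mulR]>
5. <C=((λy. y) 7), E=∅, K=[mulL(-18) :: mulR]>
6. <C=(λy. y), E=∅, K=[arg :: mulL(-18) :: mulR]>
7. <C=7, E=∅, K=[fun :: mulL(-18) :: mulR]>
8. <C=y, E={y↦7}, K=[mulL(-18) :: mulR]>
9. <C=(7 + ((λu. u) 7)), E=∅, K=[mulL(-126)]>
10. <C=7, E=∅, K=[addR :: mulL(-126)]>
11. <C=((λu. u) 7), E=∅, K=[addL(7) :: mulL(-126)]>
12. <C=(λu. u), E=∅, K=[arg :: addL(7) :: mulL(-126)]>
13. <C=7, E=∅, K=[fun :: addL(7) :: mulL(-126)]>
14. <C=u, E={u↦7}, K=[addL(7) :: mulL(-126)]>
→ final value -1764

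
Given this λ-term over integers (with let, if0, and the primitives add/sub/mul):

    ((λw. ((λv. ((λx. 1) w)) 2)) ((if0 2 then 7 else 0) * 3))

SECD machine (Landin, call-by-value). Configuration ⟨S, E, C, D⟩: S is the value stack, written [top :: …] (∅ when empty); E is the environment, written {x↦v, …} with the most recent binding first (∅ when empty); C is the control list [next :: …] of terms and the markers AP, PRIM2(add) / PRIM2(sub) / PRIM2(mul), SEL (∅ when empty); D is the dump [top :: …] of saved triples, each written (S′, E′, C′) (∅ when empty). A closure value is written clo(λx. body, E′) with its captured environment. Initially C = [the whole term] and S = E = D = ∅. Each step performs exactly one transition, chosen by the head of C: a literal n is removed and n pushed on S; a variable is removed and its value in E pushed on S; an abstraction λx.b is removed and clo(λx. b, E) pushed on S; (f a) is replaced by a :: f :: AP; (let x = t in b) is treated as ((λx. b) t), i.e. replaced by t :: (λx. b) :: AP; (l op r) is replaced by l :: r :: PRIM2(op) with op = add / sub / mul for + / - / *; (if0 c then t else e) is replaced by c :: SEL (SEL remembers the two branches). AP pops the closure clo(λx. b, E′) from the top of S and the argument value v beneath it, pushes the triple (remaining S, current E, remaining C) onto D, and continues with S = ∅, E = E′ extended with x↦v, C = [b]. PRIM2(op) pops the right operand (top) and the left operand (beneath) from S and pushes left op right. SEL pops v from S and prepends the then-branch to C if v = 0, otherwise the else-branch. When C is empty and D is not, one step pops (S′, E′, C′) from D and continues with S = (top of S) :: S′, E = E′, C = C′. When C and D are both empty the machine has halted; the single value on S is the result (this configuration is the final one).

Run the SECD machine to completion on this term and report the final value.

t=0: <S=∅, E=∅, C=[((λw. ((λv. ((λx. 1) w)) 2)) ((if0 2 then 7 else 0) * 3))], D=∅>
t=1: <S=∅, E=∅, C=[((if0 2 then 7 else 0) * 3) :: (λw. ((λv. ((λx. 1) w)) 2)) :: AP], D=∅>
t=2: <S=∅, E=∅, C=[(if0 2 then 7 else 0) :: 3 :: PRIM2(mul) :: (λw. ((λv. ((λx. 1) w)) 2)) :: AP], D=∅>
t=3: <S=∅, E=∅, C=[2 :: SEL :: 3 :: PRIM2(mul) :: (λw. ((λv. ((λx. 1) w)) 2)) :: AP], D=∅>
t=4: <S=[2], E=∅, C=[SEL :: 3 :: PRIM2(mul) :: (λw. ((λv. ((λx. 1) w)) 2)) :: AP], D=∅>
t=5: <S=∅, E=∅, C=[0 :: 3 :: PRIM2(mul) :: (λw. ((λv. ((λx. 1) w)) 2)) :: AP], D=∅>
t=6: <S=[0], E=∅, C=[3 :: PRIM2(mul) :: (λw. ((λv. ((λx. 1) w)) 2)) :: AP], D=∅>
t=7: <S=[3 :: 0], E=∅, C=[PRIM2(mul) :: (λw. ((λv. ((λx. 1) w)) 2)) :: AP], D=∅>
t=8: <S=[0], E=∅, C=[(λw. ((λv. ((λx. 1) w)) 2)) :: AP], D=∅>
t=9: <S=[clo(λw. ((λv. ((λx. 1) w)) 2), ∅) :: 0], E=∅, C=[AP], D=∅>
t=10: <S=∅, E={w↦0}, C=[((λv. ((λx. 1) w)) 2)], D=[(∅, ∅, ∅)]>
t=11: <S=∅, E={w↦0}, C=[2 :: (λv. ((λx. 1) w)) :: AP], D=[(∅, ∅, ∅)]>
t=12: <S=[2], E={w↦0}, C=[(λv. ((λx. 1) w)) :: AP], D=[(∅, ∅, ∅)]>
t=13: <S=[clo(λv. ((λx. 1) w), {w↦0}) :: 2], E={w↦0}, C=[AP], D=[(∅, ∅, ∅)]>
t=14: <S=∅, E={v↦2, w↦0}, C=[((λx. 1) w)], D=[(∅, {w↦0}, ∅) :: (∅, ∅, ∅)]>
t=15: <S=∅, E={v↦2, w↦0}, C=[w :: (λx. 1) :: AP], D=[(∅, {w↦0}, ∅) :: (∅, ∅, ∅)]>
t=16: <S=[0], E={v↦2, w↦0}, C=[(λx. 1) :: AP], D=[(∅, {w↦0}, ∅) :: (∅, ∅, ∅)]>
t=17: <S=[clo(λx. 1, {v↦2, w↦0}) :: 0], E={v↦2, w↦0}, C=[AP], D=[(∅, {w↦0}, ∅) :: (∅, ∅, ∅)]>
t=18: <S=∅, E={x↦0, v↦2, w↦0}, C=[1], D=[(∅, {v↦2, w↦0}, ∅) :: (∅, {w↦0}, ∅) :: (∅, ∅, ∅)]>
t=19: <S=[1], E={x↦0, v↦2, w↦0}, C=∅, D=[(∅, {v↦2, w↦0}, ∅) :: (∅, {w↦0}, ∅) :: (∅, ∅, ∅)]>
t=20: <S=[1], E={v↦2, w↦0}, C=∅, D=[(∅, {w↦0}, ∅) :: (∅, ∅, ∅)]>
t=21: <S=[1], E={w↦0}, C=∅, D=[(∅, ∅, ∅)]>
t=22: <S=[1], E=∅, C=∅, D=∅>
→ final value 1

Answer: 1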